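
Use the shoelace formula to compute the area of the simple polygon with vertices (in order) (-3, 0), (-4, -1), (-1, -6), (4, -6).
Area = 19

Shoelace formula: Area = (1/2) |Σ_i (x_i · y_{i+1} − x_{i+1} · y_i)| (indices mod n). Compute each cross term:
  (-3)(-1) − (-4)(0) = 3
  (-4)(-6) − (-1)(-1) = 23
  (-1)(-6) − (4)(-6) = 30
  (4)(0) − (-3)(-6) = -18
Sum = 38, so (signed) Area = 38/2 = 19, |Area| = 19.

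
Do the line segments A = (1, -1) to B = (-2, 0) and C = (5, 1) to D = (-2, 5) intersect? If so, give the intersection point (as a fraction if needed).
No (intersection of containing lines falls outside at least one segment)

Parametrize and solve: t = -6, s = -2. At least one of these is outside [0, 1], so the segments do not intersect.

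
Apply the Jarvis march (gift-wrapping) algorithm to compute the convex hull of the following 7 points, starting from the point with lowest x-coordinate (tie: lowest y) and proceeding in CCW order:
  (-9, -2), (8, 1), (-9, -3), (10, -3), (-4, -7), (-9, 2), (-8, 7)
Hull (CCW) = [(-9, -3), (-4, -7), (10, -3), (8, 1), (-8, 7), (-9, 2)]

Jarvis march: at each step, from the current hull vertex p, select the next vertex q as the point such that every other point lies strictly to the left of (or on) the directed line p → q. (Equivalently: for every other point r, the cross product (q − p) × (r − p) ≥ 0.)
Starting point (lowest x, tie lowest y): (-9, -3). Wrap until returning to start. Resulting hull: (-9, -3), (-4, -7), (10, -3), (8, 1), (-8, 7), (-9, 2).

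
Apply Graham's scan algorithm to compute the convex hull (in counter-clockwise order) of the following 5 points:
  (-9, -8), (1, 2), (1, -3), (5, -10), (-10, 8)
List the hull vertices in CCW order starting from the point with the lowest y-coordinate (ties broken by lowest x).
Hull (CCW) = [(5, -10), (1, 2), (-10, 8), (-9, -8)]

Graham scan procedure:
  1. Find the pivot p₀ = point with lowest y (tie → lowest x): (5, -10).
  2. Sort the remaining points by polar angle around p₀.
  3. Walk through sorted points, maintaining a stack; pop the top while the last three entries make a non-left turn (cross product ≤ 0).
  4. Final stack is the convex hull in CCW order: (5, -10), (1, 2), (-10, 8), (-9, -8).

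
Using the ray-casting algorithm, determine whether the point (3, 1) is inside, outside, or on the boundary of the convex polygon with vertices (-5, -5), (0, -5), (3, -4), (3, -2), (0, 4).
The point (3, 1) lies strictly outside the polygon

Cast a horizontal ray to the right from the query point and count how many polygon edges it crosses (each edge strictly once or zero times, handled with the usual half-open convention). 
Parity of crossings → even ⇒ outside.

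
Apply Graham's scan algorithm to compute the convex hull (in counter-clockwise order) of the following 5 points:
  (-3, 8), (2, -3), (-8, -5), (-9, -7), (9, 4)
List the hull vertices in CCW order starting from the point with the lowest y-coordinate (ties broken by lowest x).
Hull (CCW) = [(-9, -7), (2, -3), (9, 4), (-3, 8)]

Graham scan procedure:
  1. Find the pivot p₀ = point with lowest y (tie → lowest x): (-9, -7).
  2. Sort the remaining points by polar angle around p₀.
  3. Walk through sorted points, maintaining a stack; pop the top while the last three entries make a non-left turn (cross product ≤ 0).
  4. Final stack is the convex hull in CCW order: (-9, -7), (2, -3), (9, 4), (-3, 8).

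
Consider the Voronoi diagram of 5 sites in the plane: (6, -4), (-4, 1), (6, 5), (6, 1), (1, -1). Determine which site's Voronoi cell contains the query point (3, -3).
Nearest site = (1, -1)

The Voronoi cell of site s contains exactly those query points closer to s than to any other site. Compute squared distances from q = (3, -3) to each site:
  (1 − 3)² + (-1 − -3)² = 8
  (6 − 3)² + (-4 − -3)² = 10
  (6 − 3)² + (1 − -3)² = 25
  (-4 − 3)² + (1 − -3)² = 65
  (6 − 3)² + (5 − -3)² = 73
Minimum is attained by (1, -1), so q lies in its Voronoi cell.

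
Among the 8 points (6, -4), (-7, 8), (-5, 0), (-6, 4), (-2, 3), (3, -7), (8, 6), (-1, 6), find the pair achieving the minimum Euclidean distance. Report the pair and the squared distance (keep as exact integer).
Pair = ((-2, 3), (-1, 6)); squared distance = 10

Compute all C(8, 2) = 28 pairwise squared distances (x_i − x_j)² + (y_i − y_j)². The minimum is 10, attained by the pair ((-2, 3), (-1, 6)).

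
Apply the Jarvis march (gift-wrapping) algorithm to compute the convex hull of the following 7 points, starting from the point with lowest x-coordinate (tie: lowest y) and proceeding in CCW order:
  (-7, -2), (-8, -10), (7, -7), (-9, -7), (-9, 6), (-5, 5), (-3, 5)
Hull (CCW) = [(-9, -7), (-8, -10), (7, -7), (-3, 5), (-9, 6)]

Jarvis march: at each step, from the current hull vertex p, select the next vertex q as the point such that every other point lies strictly to the left of (or on) the directed line p → q. (Equivalently: for every other point r, the cross product (q − p) × (r − p) ≥ 0.)
Starting point (lowest x, tie lowest y): (-9, -7). Wrap until returning to start. Resulting hull: (-9, -7), (-8, -10), (7, -7), (-3, 5), (-9, 6).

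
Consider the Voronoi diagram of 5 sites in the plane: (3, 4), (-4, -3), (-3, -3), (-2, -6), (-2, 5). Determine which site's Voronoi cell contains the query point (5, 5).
Nearest site = (3, 4)

The Voronoi cell of site s contains exactly those query points closer to s than to any other site. Compute squared distances from q = (5, 5) to each site:
  (3 − 5)² + (4 − 5)² = 5
  (-2 − 5)² + (5 − 5)² = 49
  (-3 − 5)² + (-3 − 5)² = 128
  (-4 − 5)² + (-3 − 5)² = 145
  (-2 − 5)² + (-6 − 5)² = 170
Minimum is attained by (3, 4), so q lies in its Voronoi cell.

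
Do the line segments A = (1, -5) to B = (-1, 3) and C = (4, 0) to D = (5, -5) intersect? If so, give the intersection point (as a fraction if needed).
No (intersection of containing lines falls outside at least one segment)

Parametrize and solve: t = -10, s = 17. At least one of these is outside [0, 1], so the segments do not intersect.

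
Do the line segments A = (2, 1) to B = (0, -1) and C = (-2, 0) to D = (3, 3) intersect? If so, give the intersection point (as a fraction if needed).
No (intersection of containing lines falls outside at least one segment)

Parametrize and solve: t = -7/4, s = 3/2. At least one of these is outside [0, 1], so the segments do not intersect.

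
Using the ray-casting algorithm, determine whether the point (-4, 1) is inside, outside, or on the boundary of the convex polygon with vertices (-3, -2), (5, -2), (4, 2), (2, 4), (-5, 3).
The point (-4, 1) lies strictly inside the polygon

Cast a horizontal ray to the right from the query point and count how many polygon edges it crosses (each edge strictly once or zero times, handled with the usual half-open convention). 
Parity of crossings → odd ⇒ inside.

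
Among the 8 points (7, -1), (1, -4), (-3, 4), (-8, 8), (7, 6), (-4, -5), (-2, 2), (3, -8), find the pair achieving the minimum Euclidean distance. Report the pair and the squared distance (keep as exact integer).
Pair = ((-3, 4), (-2, 2)); squared distance = 5

Compute all C(8, 2) = 28 pairwise squared distances (x_i − x_j)² + (y_i − y_j)². The minimum is 5, attained by the pair ((-3, 4), (-2, 2)).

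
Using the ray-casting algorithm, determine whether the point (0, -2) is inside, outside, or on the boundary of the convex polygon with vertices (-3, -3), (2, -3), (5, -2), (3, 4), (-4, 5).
The point (0, -2) lies strictly inside the polygon

Cast a horizontal ray to the right from the query point and count how many polygon edges it crosses (each edge strictly once or zero times, handled with the usual half-open convention). 
Parity of crossings → odd ⇒ inside.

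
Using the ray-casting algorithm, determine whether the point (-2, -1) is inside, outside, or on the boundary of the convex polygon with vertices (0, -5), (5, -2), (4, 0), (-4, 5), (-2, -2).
The point (-2, -1) lies strictly inside the polygon

Cast a horizontal ray to the right from the query point and count how many polygon edges it crosses (each edge strictly once or zero times, handled with the usual half-open convention). 
Parity of crossings → odd ⇒ inside.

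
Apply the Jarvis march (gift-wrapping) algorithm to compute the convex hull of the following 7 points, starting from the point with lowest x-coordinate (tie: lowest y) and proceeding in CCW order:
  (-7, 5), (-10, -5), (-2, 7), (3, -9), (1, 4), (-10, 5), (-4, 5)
Hull (CCW) = [(-10, -5), (3, -9), (1, 4), (-2, 7), (-10, 5)]

Jarvis march: at each step, from the current hull vertex p, select the next vertex q as the point such that every other point lies strictly to the left of (or on) the directed line p → q. (Equivalently: for every other point r, the cross product (q − p) × (r − p) ≥ 0.)
Starting point (lowest x, tie lowest y): (-10, -5). Wrap until returning to start. Resulting hull: (-10, -5), (3, -9), (1, 4), (-2, 7), (-10, 5).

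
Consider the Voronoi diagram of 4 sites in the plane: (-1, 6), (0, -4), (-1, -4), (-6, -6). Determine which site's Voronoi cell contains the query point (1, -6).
Nearest site = (0, -4)

The Voronoi cell of site s contains exactly those query points closer to s than to any other site. Compute squared distances from q = (1, -6) to each site:
  (0 − 1)² + (-4 − -6)² = 5
  (-1 − 1)² + (-4 − -6)² = 8
  (-6 − 1)² + (-6 − -6)² = 49
  (-1 − 1)² + (6 − -6)² = 148
Minimum is attained by (0, -4), so q lies in its Voronoi cell.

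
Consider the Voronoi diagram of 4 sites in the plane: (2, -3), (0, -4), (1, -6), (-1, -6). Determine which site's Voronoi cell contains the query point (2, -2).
Nearest site = (2, -3)

The Voronoi cell of site s contains exactly those query points closer to s than to any other site. Compute squared distances from q = (2, -2) to each site:
  (2 − 2)² + (-3 − -2)² = 1
  (0 − 2)² + (-4 − -2)² = 8
  (1 − 2)² + (-6 − -2)² = 17
  (-1 − 2)² + (-6 − -2)² = 25
Minimum is attained by (2, -3), so q lies in its Voronoi cell.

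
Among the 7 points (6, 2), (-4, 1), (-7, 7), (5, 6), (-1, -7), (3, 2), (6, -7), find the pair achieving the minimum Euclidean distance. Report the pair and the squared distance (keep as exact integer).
Pair = ((6, 2), (3, 2)); squared distance = 9

Compute all C(7, 2) = 21 pairwise squared distances (x_i − x_j)² + (y_i − y_j)². The minimum is 9, attained by the pair ((6, 2), (3, 2)).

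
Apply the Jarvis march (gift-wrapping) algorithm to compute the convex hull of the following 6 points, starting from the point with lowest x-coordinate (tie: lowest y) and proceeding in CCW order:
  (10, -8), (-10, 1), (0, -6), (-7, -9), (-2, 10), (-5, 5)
Hull (CCW) = [(-10, 1), (-7, -9), (10, -8), (-2, 10)]

Jarvis march: at each step, from the current hull vertex p, select the next vertex q as the point such that every other point lies strictly to the left of (or on) the directed line p → q. (Equivalently: for every other point r, the cross product (q − p) × (r − p) ≥ 0.)
Starting point (lowest x, tie lowest y): (-10, 1). Wrap until returning to start. Resulting hull: (-10, 1), (-7, -9), (10, -8), (-2, 10).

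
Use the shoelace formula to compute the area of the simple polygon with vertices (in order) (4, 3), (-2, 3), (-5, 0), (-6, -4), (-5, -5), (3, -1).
Area = 48

Shoelace formula: Area = (1/2) |Σ_i (x_i · y_{i+1} − x_{i+1} · y_i)| (indices mod n). Compute each cross term:
  (4)(3) − (-2)(3) = 18
  (-2)(0) − (-5)(3) = 15
  (-5)(-4) − (-6)(0) = 20
  (-6)(-5) − (-5)(-4) = 10
  (-5)(-1) − (3)(-5) = 20
  (3)(3) − (4)(-1) = 13
Sum = 96, so (signed) Area = 96/2 = 48, |Area| = 48.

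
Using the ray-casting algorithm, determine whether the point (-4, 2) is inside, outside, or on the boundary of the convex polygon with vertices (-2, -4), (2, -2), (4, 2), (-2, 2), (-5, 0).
The point (-4, 2) lies strictly outside the polygon

Cast a horizontal ray to the right from the query point and count how many polygon edges it crosses (each edge strictly once or zero times, handled with the usual half-open convention). 
Parity of crossings → even ⇒ outside.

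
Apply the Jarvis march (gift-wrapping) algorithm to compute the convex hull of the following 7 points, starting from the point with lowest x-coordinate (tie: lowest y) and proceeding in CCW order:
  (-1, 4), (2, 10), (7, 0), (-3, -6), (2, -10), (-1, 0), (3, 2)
Hull (CCW) = [(-3, -6), (2, -10), (7, 0), (2, 10), (-1, 4)]

Jarvis march: at each step, from the current hull vertex p, select the next vertex q as the point such that every other point lies strictly to the left of (or on) the directed line p → q. (Equivalently: for every other point r, the cross product (q − p) × (r − p) ≥ 0.)
Starting point (lowest x, tie lowest y): (-3, -6). Wrap until returning to start. Resulting hull: (-3, -6), (2, -10), (7, 0), (2, 10), (-1, 4).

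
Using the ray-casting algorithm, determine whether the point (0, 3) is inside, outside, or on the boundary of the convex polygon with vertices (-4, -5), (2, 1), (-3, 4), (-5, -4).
The point (0, 3) lies strictly outside the polygon

Cast a horizontal ray to the right from the query point and count how many polygon edges it crosses (each edge strictly once or zero times, handled with the usual half-open convention). 
Parity of crossings → even ⇒ outside.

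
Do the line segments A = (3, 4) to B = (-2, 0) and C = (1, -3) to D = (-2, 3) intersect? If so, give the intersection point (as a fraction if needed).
Yes; intersection at (-13/14, 6/7) (t = 11/14 on AB, s = 9/14 on CD)

Parametrize AB as A + t(B − A) = (3 + -5 t, 4 + -4 t) and CD as C + s(D − C) = (1 + -3 s, -3 + 6 s). Solve the linear system for (t, s). Determinant = 42 ≠ 0, so a unique intersection of the containing lines exists. Solution: t = 11/14, s = 9/14 — both in [0, 1], so the segments cross. Intersection point: (-13/14, 6/7).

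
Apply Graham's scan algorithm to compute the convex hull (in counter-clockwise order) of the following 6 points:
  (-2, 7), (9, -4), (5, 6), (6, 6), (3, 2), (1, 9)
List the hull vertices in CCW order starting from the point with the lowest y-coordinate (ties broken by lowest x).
Hull (CCW) = [(9, -4), (6, 6), (1, 9), (-2, 7)]

Graham scan procedure:
  1. Find the pivot p₀ = point with lowest y (tie → lowest x): (9, -4).
  2. Sort the remaining points by polar angle around p₀.
  3. Walk through sorted points, maintaining a stack; pop the top while the last three entries make a non-left turn (cross product ≤ 0).
  4. Final stack is the convex hull in CCW order: (9, -4), (6, 6), (1, 9), (-2, 7).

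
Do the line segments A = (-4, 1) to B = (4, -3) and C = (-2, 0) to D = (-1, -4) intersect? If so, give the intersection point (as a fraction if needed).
Yes; intersection at (-2, 0) (t = 1/4 on AB, s = 0 on CD)

Parametrize AB as A + t(B − A) = (-4 + 8 t, 1 + -4 t) and CD as C + s(D − C) = (-2 + 1 s, 0 + -4 s). Solve the linear system for (t, s). Determinant = 28 ≠ 0, so a unique intersection of the containing lines exists. Solution: t = 1/4, s = 0 — both in [0, 1], so the segments cross. Intersection point: (-2, 0).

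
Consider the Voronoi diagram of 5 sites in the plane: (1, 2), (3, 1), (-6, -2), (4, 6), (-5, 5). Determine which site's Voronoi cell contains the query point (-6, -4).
Nearest site = (-6, -2)

The Voronoi cell of site s contains exactly those query points closer to s than to any other site. Compute squared distances from q = (-6, -4) to each site:
  (-6 − -6)² + (-2 − -4)² = 4
  (-5 − -6)² + (5 − -4)² = 82
  (1 − -6)² + (2 − -4)² = 85
  (3 − -6)² + (1 − -4)² = 106
  (4 − -6)² + (6 − -4)² = 200
Minimum is attained by (-6, -2), so q lies in its Voronoi cell.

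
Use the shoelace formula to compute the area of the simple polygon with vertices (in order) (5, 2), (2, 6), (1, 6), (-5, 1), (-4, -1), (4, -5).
Area = 129/2

Shoelace formula: Area = (1/2) |Σ_i (x_i · y_{i+1} − x_{i+1} · y_i)| (indices mod n). Compute each cross term:
  (5)(6) − (2)(2) = 26
  (2)(6) − (1)(6) = 6
  (1)(1) − (-5)(6) = 31
  (-5)(-1) − (-4)(1) = 9
  (-4)(-5) − (4)(-1) = 24
  (4)(2) − (5)(-5) = 33
Sum = 129, so (signed) Area = 129/2 = 129/2, |Area| = 129/2.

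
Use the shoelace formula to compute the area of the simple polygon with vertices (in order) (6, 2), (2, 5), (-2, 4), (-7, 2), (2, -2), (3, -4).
Area = 53

Shoelace formula: Area = (1/2) |Σ_i (x_i · y_{i+1} − x_{i+1} · y_i)| (indices mod n). Compute each cross term:
  (6)(5) − (2)(2) = 26
  (2)(4) − (-2)(5) = 18
  (-2)(2) − (-7)(4) = 24
  (-7)(-2) − (2)(2) = 10
  (2)(-4) − (3)(-2) = -2
  (3)(2) − (6)(-4) = 30
Sum = 106, so (signed) Area = 106/2 = 53, |Area| = 53.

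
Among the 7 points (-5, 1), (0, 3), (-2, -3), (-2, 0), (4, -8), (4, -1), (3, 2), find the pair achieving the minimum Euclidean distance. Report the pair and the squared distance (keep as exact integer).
Pair = ((-2, -3), (-2, 0)); squared distance = 9

Compute all C(7, 2) = 21 pairwise squared distances (x_i − x_j)² + (y_i − y_j)². The minimum is 9, attained by the pair ((-2, -3), (-2, 0)).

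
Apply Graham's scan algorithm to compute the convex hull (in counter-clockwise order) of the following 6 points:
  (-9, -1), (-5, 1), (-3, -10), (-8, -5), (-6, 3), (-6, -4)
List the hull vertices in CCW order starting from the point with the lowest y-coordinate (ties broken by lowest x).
Hull (CCW) = [(-3, -10), (-5, 1), (-6, 3), (-9, -1), (-8, -5)]

Graham scan procedure:
  1. Find the pivot p₀ = point with lowest y (tie → lowest x): (-3, -10).
  2. Sort the remaining points by polar angle around p₀.
  3. Walk through sorted points, maintaining a stack; pop the top while the last three entries make a non-left turn (cross product ≤ 0).
  4. Final stack is the convex hull in CCW order: (-3, -10), (-5, 1), (-6, 3), (-9, -1), (-8, -5).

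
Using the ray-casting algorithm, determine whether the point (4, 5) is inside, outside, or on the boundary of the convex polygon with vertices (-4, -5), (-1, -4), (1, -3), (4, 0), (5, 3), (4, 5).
The point (4, 5) lies on the polygon boundary

Boundary check: the query satisfies the collinearity and bounding-box conditions for some polygon edge, so it lies exactly on the boundary.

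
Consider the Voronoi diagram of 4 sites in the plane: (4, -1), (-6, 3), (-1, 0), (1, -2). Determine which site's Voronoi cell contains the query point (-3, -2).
Nearest site = (-1, 0)

The Voronoi cell of site s contains exactly those query points closer to s than to any other site. Compute squared distances from q = (-3, -2) to each site:
  (-1 − -3)² + (0 − -2)² = 8
  (1 − -3)² + (-2 − -2)² = 16
  (-6 − -3)² + (3 − -2)² = 34
  (4 − -3)² + (-1 − -2)² = 50
Minimum is attained by (-1, 0), so q lies in its Voronoi cell.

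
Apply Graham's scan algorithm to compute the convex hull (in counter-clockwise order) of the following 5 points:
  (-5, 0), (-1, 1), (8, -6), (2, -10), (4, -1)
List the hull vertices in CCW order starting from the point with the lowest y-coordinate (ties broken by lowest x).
Hull (CCW) = [(2, -10), (8, -6), (4, -1), (-1, 1), (-5, 0)]

Graham scan procedure:
  1. Find the pivot p₀ = point with lowest y (tie → lowest x): (2, -10).
  2. Sort the remaining points by polar angle around p₀.
  3. Walk through sorted points, maintaining a stack; pop the top while the last three entries make a non-left turn (cross product ≤ 0).
  4. Final stack is the convex hull in CCW order: (2, -10), (8, -6), (4, -1), (-1, 1), (-5, 0).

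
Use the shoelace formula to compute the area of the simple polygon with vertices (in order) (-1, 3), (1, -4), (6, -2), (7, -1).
Area = 51/2

Shoelace formula: Area = (1/2) |Σ_i (x_i · y_{i+1} − x_{i+1} · y_i)| (indices mod n). Compute each cross term:
  (-1)(-4) − (1)(3) = 1
  (1)(-2) − (6)(-4) = 22
  (6)(-1) − (7)(-2) = 8
  (7)(3) − (-1)(-1) = 20
Sum = 51, so (signed) Area = 51/2 = 51/2, |Area| = 51/2.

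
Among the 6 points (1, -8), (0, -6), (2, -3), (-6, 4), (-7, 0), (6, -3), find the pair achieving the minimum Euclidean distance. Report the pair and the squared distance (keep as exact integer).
Pair = ((1, -8), (0, -6)); squared distance = 5

Compute all C(6, 2) = 15 pairwise squared distances (x_i − x_j)² + (y_i − y_j)². The minimum is 5, attained by the pair ((1, -8), (0, -6)).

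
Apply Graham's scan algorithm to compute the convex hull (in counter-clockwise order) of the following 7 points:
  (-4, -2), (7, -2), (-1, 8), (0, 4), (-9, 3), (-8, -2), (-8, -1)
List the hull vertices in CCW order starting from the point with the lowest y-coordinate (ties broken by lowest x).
Hull (CCW) = [(-8, -2), (7, -2), (-1, 8), (-9, 3)]

Graham scan procedure:
  1. Find the pivot p₀ = point with lowest y (tie → lowest x): (-8, -2).
  2. Sort the remaining points by polar angle around p₀.
  3. Walk through sorted points, maintaining a stack; pop the top while the last three entries make a non-left turn (cross product ≤ 0).
  4. Final stack is the convex hull in CCW order: (-8, -2), (7, -2), (-1, 8), (-9, 3).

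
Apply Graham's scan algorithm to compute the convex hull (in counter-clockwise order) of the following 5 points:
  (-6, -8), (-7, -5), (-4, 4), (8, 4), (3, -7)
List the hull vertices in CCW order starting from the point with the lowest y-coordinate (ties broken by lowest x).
Hull (CCW) = [(-6, -8), (3, -7), (8, 4), (-4, 4), (-7, -5)]

Graham scan procedure:
  1. Find the pivot p₀ = point with lowest y (tie → lowest x): (-6, -8).
  2. Sort the remaining points by polar angle around p₀.
  3. Walk through sorted points, maintaining a stack; pop the top while the last three entries make a non-left turn (cross product ≤ 0).
  4. Final stack is the convex hull in CCW order: (-6, -8), (3, -7), (8, 4), (-4, 4), (-7, -5).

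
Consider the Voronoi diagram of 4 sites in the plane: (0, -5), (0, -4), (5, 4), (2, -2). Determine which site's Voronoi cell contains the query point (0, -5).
Nearest site = (0, -5)

The Voronoi cell of site s contains exactly those query points closer to s than to any other site. Compute squared distances from q = (0, -5) to each site:
  (0 − 0)² + (-5 − -5)² = 0
  (0 − 0)² + (-4 − -5)² = 1
  (2 − 0)² + (-2 − -5)² = 13
  (5 − 0)² + (4 − -5)² = 106
Minimum is attained by (0, -5), so q lies in its Voronoi cell.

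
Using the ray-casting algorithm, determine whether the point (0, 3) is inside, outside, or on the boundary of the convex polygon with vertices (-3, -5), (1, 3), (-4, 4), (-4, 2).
The point (0, 3) lies strictly inside the polygon

Cast a horizontal ray to the right from the query point and count how many polygon edges it crosses (each edge strictly once or zero times, handled with the usual half-open convention). 
Parity of crossings → odd ⇒ inside.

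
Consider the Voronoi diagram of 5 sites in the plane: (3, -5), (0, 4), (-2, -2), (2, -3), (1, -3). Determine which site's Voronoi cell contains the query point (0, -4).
Nearest site = (1, -3)

The Voronoi cell of site s contains exactly those query points closer to s than to any other site. Compute squared distances from q = (0, -4) to each site:
  (1 − 0)² + (-3 − -4)² = 2
  (2 − 0)² + (-3 − -4)² = 5
  (-2 − 0)² + (-2 − -4)² = 8
  (3 − 0)² + (-5 − -4)² = 10
  (0 − 0)² + (4 − -4)² = 64
Minimum is attained by (1, -3), so q lies in its Voronoi cell.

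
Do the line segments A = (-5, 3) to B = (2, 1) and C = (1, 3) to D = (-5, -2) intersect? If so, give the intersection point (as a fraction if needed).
Yes; intersection at (-25/47, 81/47) (t = 30/47 on AB, s = 12/47 on CD)

Parametrize AB as A + t(B − A) = (-5 + 7 t, 3 + -2 t) and CD as C + s(D − C) = (1 + -6 s, 3 + -5 s). Solve the linear system for (t, s). Determinant = 47 ≠ 0, so a unique intersection of the containing lines exists. Solution: t = 30/47, s = 12/47 — both in [0, 1], so the segments cross. Intersection point: (-25/47, 81/47).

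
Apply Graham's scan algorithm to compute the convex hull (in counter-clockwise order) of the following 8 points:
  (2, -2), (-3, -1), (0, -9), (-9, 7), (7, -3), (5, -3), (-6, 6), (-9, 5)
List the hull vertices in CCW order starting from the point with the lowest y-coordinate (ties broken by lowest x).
Hull (CCW) = [(0, -9), (7, -3), (-6, 6), (-9, 7), (-9, 5)]

Graham scan procedure:
  1. Find the pivot p₀ = point with lowest y (tie → lowest x): (0, -9).
  2. Sort the remaining points by polar angle around p₀.
  3. Walk through sorted points, maintaining a stack; pop the top while the last three entries make a non-left turn (cross product ≤ 0).
  4. Final stack is the convex hull in CCW order: (0, -9), (7, -3), (-6, 6), (-9, 7), (-9, 5).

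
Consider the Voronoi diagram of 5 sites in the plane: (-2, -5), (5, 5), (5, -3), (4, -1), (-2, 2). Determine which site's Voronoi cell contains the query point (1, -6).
Nearest site = (-2, -5)

The Voronoi cell of site s contains exactly those query points closer to s than to any other site. Compute squared distances from q = (1, -6) to each site:
  (-2 − 1)² + (-5 − -6)² = 10
  (5 − 1)² + (-3 − -6)² = 25
  (4 − 1)² + (-1 − -6)² = 34
  (-2 − 1)² + (2 − -6)² = 73
  (5 − 1)² + (5 − -6)² = 137
Minimum is attained by (-2, -5), so q lies in its Voronoi cell.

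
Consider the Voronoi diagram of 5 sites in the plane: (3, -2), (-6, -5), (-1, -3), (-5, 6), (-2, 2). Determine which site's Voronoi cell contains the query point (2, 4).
Nearest site = (-2, 2)

The Voronoi cell of site s contains exactly those query points closer to s than to any other site. Compute squared distances from q = (2, 4) to each site:
  (-2 − 2)² + (2 − 4)² = 20
  (3 − 2)² + (-2 − 4)² = 37
  (-5 − 2)² + (6 − 4)² = 53
  (-1 − 2)² + (-3 − 4)² = 58
  (-6 − 2)² + (-5 − 4)² = 145
Minimum is attained by (-2, 2), so q lies in its Voronoi cell.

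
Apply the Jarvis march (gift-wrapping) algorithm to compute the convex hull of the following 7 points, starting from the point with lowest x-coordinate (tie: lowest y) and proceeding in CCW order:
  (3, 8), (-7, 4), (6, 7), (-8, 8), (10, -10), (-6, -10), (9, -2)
Hull (CCW) = [(-8, 8), (-6, -10), (10, -10), (9, -2), (6, 7), (3, 8)]

Jarvis march: at each step, from the current hull vertex p, select the next vertex q as the point such that every other point lies strictly to the left of (or on) the directed line p → q. (Equivalently: for every other point r, the cross product (q − p) × (r − p) ≥ 0.)
Starting point (lowest x, tie lowest y): (-8, 8). Wrap until returning to start. Resulting hull: (-8, 8), (-6, -10), (10, -10), (9, -2), (6, 7), (3, 8).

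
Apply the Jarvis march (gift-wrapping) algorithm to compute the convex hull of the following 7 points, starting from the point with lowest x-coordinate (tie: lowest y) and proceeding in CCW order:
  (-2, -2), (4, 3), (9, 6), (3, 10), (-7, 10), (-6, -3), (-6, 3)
Hull (CCW) = [(-7, 10), (-6, -3), (-2, -2), (9, 6), (3, 10)]

Jarvis march: at each step, from the current hull vertex p, select the next vertex q as the point such that every other point lies strictly to the left of (or on) the directed line p → q. (Equivalently: for every other point r, the cross product (q − p) × (r − p) ≥ 0.)
Starting point (lowest x, tie lowest y): (-7, 10). Wrap until returning to start. Resulting hull: (-7, 10), (-6, -3), (-2, -2), (9, 6), (3, 10).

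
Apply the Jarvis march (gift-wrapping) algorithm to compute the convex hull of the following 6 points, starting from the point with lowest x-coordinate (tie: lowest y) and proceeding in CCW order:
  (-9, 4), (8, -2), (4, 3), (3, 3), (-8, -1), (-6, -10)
Hull (CCW) = [(-9, 4), (-8, -1), (-6, -10), (8, -2), (4, 3)]

Jarvis march: at each step, from the current hull vertex p, select the next vertex q as the point such that every other point lies strictly to the left of (or on) the directed line p → q. (Equivalently: for every other point r, the cross product (q − p) × (r − p) ≥ 0.)
Starting point (lowest x, tie lowest y): (-9, 4). Wrap until returning to start. Resulting hull: (-9, 4), (-8, -1), (-6, -10), (8, -2), (4, 3).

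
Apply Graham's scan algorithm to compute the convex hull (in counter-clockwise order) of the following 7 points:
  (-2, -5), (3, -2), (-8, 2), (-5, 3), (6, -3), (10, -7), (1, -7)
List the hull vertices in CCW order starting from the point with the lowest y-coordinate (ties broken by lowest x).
Hull (CCW) = [(1, -7), (10, -7), (6, -3), (-5, 3), (-8, 2), (-2, -5)]

Graham scan procedure:
  1. Find the pivot p₀ = point with lowest y (tie → lowest x): (1, -7).
  2. Sort the remaining points by polar angle around p₀.
  3. Walk through sorted points, maintaining a stack; pop the top while the last three entries make a non-left turn (cross product ≤ 0).
  4. Final stack is the convex hull in CCW order: (1, -7), (10, -7), (6, -3), (-5, 3), (-8, 2), (-2, -5).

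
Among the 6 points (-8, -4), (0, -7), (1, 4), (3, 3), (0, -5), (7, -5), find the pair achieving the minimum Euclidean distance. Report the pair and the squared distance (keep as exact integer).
Pair = ((0, -7), (0, -5)); squared distance = 4

Compute all C(6, 2) = 15 pairwise squared distances (x_i − x_j)² + (y_i − y_j)². The minimum is 4, attained by the pair ((0, -7), (0, -5)).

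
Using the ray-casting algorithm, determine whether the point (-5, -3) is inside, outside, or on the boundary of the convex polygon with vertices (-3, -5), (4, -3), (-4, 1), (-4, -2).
The point (-5, -3) lies strictly outside the polygon

Cast a horizontal ray to the right from the query point and count how many polygon edges it crosses (each edge strictly once or zero times, handled with the usual half-open convention). 
Parity of crossings → even ⇒ outside.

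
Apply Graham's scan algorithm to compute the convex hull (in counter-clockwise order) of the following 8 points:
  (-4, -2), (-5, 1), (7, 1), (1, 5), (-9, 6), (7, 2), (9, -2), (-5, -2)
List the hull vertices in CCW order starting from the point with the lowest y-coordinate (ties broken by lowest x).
Hull (CCW) = [(-5, -2), (9, -2), (7, 2), (1, 5), (-9, 6)]

Graham scan procedure:
  1. Find the pivot p₀ = point with lowest y (tie → lowest x): (-5, -2).
  2. Sort the remaining points by polar angle around p₀.
  3. Walk through sorted points, maintaining a stack; pop the top while the last three entries make a non-left turn (cross product ≤ 0).
  4. Final stack is the convex hull in CCW order: (-5, -2), (9, -2), (7, 2), (1, 5), (-9, 6).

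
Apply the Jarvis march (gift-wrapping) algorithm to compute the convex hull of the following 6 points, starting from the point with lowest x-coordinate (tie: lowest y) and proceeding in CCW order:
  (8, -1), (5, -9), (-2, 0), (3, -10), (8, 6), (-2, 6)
Hull (CCW) = [(-2, 0), (3, -10), (5, -9), (8, -1), (8, 6), (-2, 6)]

Jarvis march: at each step, from the current hull vertex p, select the next vertex q as the point such that every other point lies strictly to the left of (or on) the directed line p → q. (Equivalently: for every other point r, the cross product (q − p) × (r − p) ≥ 0.)
Starting point (lowest x, tie lowest y): (-2, 0). Wrap until returning to start. Resulting hull: (-2, 0), (3, -10), (5, -9), (8, -1), (8, 6), (-2, 6).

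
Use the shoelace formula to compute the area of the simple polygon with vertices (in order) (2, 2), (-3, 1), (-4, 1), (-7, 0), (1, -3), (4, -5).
Area = 31

Shoelace formula: Area = (1/2) |Σ_i (x_i · y_{i+1} − x_{i+1} · y_i)| (indices mod n). Compute each cross term:
  (2)(1) − (-3)(2) = 8
  (-3)(1) − (-4)(1) = 1
  (-4)(0) − (-7)(1) = 7
  (-7)(-3) − (1)(0) = 21
  (1)(-5) − (4)(-3) = 7
  (4)(2) − (2)(-5) = 18
Sum = 62, so (signed) Area = 62/2 = 31, |Area| = 31.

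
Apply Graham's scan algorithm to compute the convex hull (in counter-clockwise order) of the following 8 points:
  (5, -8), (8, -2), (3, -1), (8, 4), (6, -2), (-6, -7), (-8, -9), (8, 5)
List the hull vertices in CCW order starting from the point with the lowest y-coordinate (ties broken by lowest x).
Hull (CCW) = [(-8, -9), (5, -8), (8, -2), (8, 5), (-6, -7)]

Graham scan procedure:
  1. Find the pivot p₀ = point with lowest y (tie → lowest x): (-8, -9).
  2. Sort the remaining points by polar angle around p₀.
  3. Walk through sorted points, maintaining a stack; pop the top while the last three entries make a non-left turn (cross product ≤ 0).
  4. Final stack is the convex hull in CCW order: (-8, -9), (5, -8), (8, -2), (8, 5), (-6, -7).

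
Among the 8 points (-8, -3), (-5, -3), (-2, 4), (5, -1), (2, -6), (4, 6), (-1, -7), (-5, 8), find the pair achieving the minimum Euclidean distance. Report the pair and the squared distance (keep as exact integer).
Pair = ((-8, -3), (-5, -3)); squared distance = 9

Compute all C(8, 2) = 28 pairwise squared distances (x_i − x_j)² + (y_i − y_j)². The minimum is 9, attained by the pair ((-8, -3), (-5, -3)).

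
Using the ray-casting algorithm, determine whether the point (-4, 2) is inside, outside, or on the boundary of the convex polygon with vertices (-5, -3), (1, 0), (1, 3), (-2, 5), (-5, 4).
The point (-4, 2) lies strictly inside the polygon

Cast a horizontal ray to the right from the query point and count how many polygon edges it crosses (each edge strictly once or zero times, handled with the usual half-open convention). 
Parity of crossings → odd ⇒ inside.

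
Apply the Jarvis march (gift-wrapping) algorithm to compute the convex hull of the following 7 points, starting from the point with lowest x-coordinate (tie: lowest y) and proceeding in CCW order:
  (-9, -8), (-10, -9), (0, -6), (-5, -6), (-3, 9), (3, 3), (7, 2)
Hull (CCW) = [(-10, -9), (0, -6), (7, 2), (-3, 9)]

Jarvis march: at each step, from the current hull vertex p, select the next vertex q as the point such that every other point lies strictly to the left of (or on) the directed line p → q. (Equivalently: for every other point r, the cross product (q − p) × (r − p) ≥ 0.)
Starting point (lowest x, tie lowest y): (-10, -9). Wrap until returning to start. Resulting hull: (-10, -9), (0, -6), (7, 2), (-3, 9).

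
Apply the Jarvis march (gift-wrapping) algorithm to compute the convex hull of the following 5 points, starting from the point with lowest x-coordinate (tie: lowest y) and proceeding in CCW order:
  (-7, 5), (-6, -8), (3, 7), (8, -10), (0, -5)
Hull (CCW) = [(-7, 5), (-6, -8), (8, -10), (3, 7)]

Jarvis march: at each step, from the current hull vertex p, select the next vertex q as the point such that every other point lies strictly to the left of (or on) the directed line p → q. (Equivalently: for every other point r, the cross product (q − p) × (r − p) ≥ 0.)
Starting point (lowest x, tie lowest y): (-7, 5). Wrap until returning to start. Resulting hull: (-7, 5), (-6, -8), (8, -10), (3, 7).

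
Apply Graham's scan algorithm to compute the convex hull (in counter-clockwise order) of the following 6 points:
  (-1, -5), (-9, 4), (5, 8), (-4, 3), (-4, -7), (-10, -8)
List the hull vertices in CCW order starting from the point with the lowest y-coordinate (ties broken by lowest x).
Hull (CCW) = [(-10, -8), (-4, -7), (-1, -5), (5, 8), (-9, 4)]

Graham scan procedure:
  1. Find the pivot p₀ = point with lowest y (tie → lowest x): (-10, -8).
  2. Sort the remaining points by polar angle around p₀.
  3. Walk through sorted points, maintaining a stack; pop the top while the last three entries make a non-left turn (cross product ≤ 0).
  4. Final stack is the convex hull in CCW order: (-10, -8), (-4, -7), (-1, -5), (5, 8), (-9, 4).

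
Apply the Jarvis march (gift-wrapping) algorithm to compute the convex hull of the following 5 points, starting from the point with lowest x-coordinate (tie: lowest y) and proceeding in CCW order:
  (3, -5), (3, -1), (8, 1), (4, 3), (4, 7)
Hull (CCW) = [(3, -5), (8, 1), (4, 7), (3, -1)]

Jarvis march: at each step, from the current hull vertex p, select the next vertex q as the point such that every other point lies strictly to the left of (or on) the directed line p → q. (Equivalently: for every other point r, the cross product (q − p) × (r − p) ≥ 0.)
Starting point (lowest x, tie lowest y): (3, -5). Wrap until returning to start. Resulting hull: (3, -5), (8, 1), (4, 7), (3, -1).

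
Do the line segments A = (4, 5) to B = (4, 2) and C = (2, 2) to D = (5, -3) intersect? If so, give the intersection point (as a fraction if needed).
No (intersection of containing lines falls outside at least one segment)

Parametrize and solve: t = 19/9, s = 2/3. At least one of these is outside [0, 1], so the segments do not intersect.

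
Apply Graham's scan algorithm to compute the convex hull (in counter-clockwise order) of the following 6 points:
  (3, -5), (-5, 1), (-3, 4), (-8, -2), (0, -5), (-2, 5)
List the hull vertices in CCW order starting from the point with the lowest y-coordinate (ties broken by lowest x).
Hull (CCW) = [(0, -5), (3, -5), (-2, 5), (-3, 4), (-8, -2)]

Graham scan procedure:
  1. Find the pivot p₀ = point with lowest y (tie → lowest x): (0, -5).
  2. Sort the remaining points by polar angle around p₀.
  3. Walk through sorted points, maintaining a stack; pop the top while the last three entries make a non-left turn (cross product ≤ 0).
  4. Final stack is the convex hull in CCW order: (0, -5), (3, -5), (-2, 5), (-3, 4), (-8, -2).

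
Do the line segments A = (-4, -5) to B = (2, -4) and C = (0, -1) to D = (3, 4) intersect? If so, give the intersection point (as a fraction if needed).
No (intersection of containing lines falls outside at least one segment)

Parametrize and solve: t = 8/27, s = -20/27. At least one of these is outside [0, 1], so the segments do not intersect.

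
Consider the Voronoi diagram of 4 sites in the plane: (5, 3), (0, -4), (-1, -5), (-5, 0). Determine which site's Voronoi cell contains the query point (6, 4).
Nearest site = (5, 3)

The Voronoi cell of site s contains exactly those query points closer to s than to any other site. Compute squared distances from q = (6, 4) to each site:
  (5 − 6)² + (3 − 4)² = 2
  (0 − 6)² + (-4 − 4)² = 100
  (-1 − 6)² + (-5 − 4)² = 130
  (-5 − 6)² + (0 − 4)² = 137
Minimum is attained by (5, 3), so q lies in its Voronoi cell.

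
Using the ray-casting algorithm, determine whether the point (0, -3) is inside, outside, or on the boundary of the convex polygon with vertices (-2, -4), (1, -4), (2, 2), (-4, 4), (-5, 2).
The point (0, -3) lies strictly inside the polygon

Cast a horizontal ray to the right from the query point and count how many polygon edges it crosses (each edge strictly once or zero times, handled with the usual half-open convention). 
Parity of crossings → odd ⇒ inside.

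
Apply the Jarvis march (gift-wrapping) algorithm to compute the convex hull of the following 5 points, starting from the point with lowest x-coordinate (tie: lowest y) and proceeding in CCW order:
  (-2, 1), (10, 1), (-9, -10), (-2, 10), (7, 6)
Hull (CCW) = [(-9, -10), (10, 1), (7, 6), (-2, 10)]

Jarvis march: at each step, from the current hull vertex p, select the next vertex q as the point such that every other point lies strictly to the left of (or on) the directed line p → q. (Equivalently: for every other point r, the cross product (q − p) × (r − p) ≥ 0.)
Starting point (lowest x, tie lowest y): (-9, -10). Wrap until returning to start. Resulting hull: (-9, -10), (10, 1), (7, 6), (-2, 10).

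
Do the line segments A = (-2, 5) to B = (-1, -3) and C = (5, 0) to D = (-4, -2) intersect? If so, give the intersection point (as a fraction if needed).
Yes; intersection at (-89/74, -51/37) (t = 59/74 on AB, s = 51/74 on CD)

Parametrize AB as A + t(B − A) = (-2 + 1 t, 5 + -8 t) and CD as C + s(D − C) = (5 + -9 s, 0 + -2 s). Solve the linear system for (t, s). Determinant = 74 ≠ 0, so a unique intersection of the containing lines exists. Solution: t = 59/74, s = 51/74 — both in [0, 1], so the segments cross. Intersection point: (-89/74, -51/37).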